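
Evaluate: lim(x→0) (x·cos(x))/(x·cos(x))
This is a 0/0 indeterminate form.

Apply L'Hôpital's rule: differentiate numerator and denominator separately.
  f(x) = x·cos(x)   ⇒   f'(x) = -x·sin(x) + cos(x)
  g(x) = x·cos(x)   ⇒   g'(x) = -x·sin(x) + cos(x)
  lim(x→0) f'(x)/g'(x) = lim(x→0) (-x·sin(x) + cos(x))/(-x·sin(x) + cos(x))
  = 1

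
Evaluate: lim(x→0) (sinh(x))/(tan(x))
This is a 0/0 indeterminate form.

Apply L'Hôpital's rule: differentiate numerator and denominator separately.
  f(x) = sinh(x)   ⇒   f'(x) = cosh(x)
  g(x) = tan(x)   ⇒   g'(x) = tan(x)^2 + 1
  lim(x→0) f'(x)/g'(x) = lim(x→0) (cosh(x))/(tan(x)^2 + 1)
  = 1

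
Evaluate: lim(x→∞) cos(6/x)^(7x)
This is an exponential indeterminate form.

For exponential indeterminate forms, take the natural log:
  Let L = lim(x→∞) cos(6/x)^(7x)
  Then ln(L) = lim(x→∞) [exponent × ln(base)]
  Evaluate using L'Hôpital or standard limits, then exponentiate.
  L = 1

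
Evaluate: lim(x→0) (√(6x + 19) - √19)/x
This is a standard limit.

Factor or rationalize the expression:
  lim(x→0) (√(6x + 19) - √19)/x = 3·sqrt(19)/19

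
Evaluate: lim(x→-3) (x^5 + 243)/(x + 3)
This is a standard limit.

Factor or rationalize the expression:
  lim(x→-3) (x^5 + 243)/(x + 3) = 405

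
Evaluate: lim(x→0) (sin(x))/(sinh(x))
This is a 0/0 indeterminate form.

Apply L'Hôpital's rule: differentiate numerator and denominator separately.
  f(x) = sin(x)   ⇒   f'(x) = cos(x)
  g(x) = sinh(x)   ⇒   g'(x) = cosh(x)
  lim(x→0) f'(x)/g'(x) = lim(x→0) (cos(x))/(cosh(x))
  = 1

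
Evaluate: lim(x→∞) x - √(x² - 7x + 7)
This is an ∞-∞ indeterminate form.

Combine fractions or rationalize to convert ∞-∞ to 0/0 form:
  lim(x→∞) x - √(x² - 7x + 7) = 7/2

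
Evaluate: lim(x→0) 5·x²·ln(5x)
This is a 0·∞ indeterminate form.

Rewrite 0·∞ as a quotient (0/0 or ∞/∞ form), then apply L'Hôpital's rule:
  lim(x→0) 5·x²·ln(5x) = 0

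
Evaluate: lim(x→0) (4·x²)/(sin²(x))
This is a 0/0 indeterminate form.

Apply L'Hôpital's rule: differentiate numerator and denominator separately.
  f(x) = 4·x^2   ⇒   f'(x) = 8·x
  g(x) = sin(x)^2   ⇒   g'(x) = 2·sin(x)·cos(x)
  lim(x→0) f'(x)/g'(x) = lim(x→0) (8·x)/(2·sin(x)·cos(x))
  = 4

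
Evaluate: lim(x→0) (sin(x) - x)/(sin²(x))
This is a 0/0 indeterminate form.

Apply L'Hôpital's rule: differentiate numerator and denominator separately.
  f(x) = -x + sin(x)   ⇒   f'(x) = cos(x) - 1
  g(x) = sin(x)^2   ⇒   g'(x) = 2·sin(x)·cos(x)
  lim(x→0) f'(x)/g'(x) = lim(x→0) (cos(x) - 1)/(2·sin(x)·cos(x))
  = 0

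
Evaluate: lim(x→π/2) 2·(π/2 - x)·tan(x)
This is a 0·∞ indeterminate form.

Rewrite 0·∞ as a quotient (0/0 or ∞/∞ form), then apply L'Hôpital's rule:
  lim(x→π/2) 2·(π/2 - x)·tan(x) = 2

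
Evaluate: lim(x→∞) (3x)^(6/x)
This is an exponential indeterminate form.

For exponential indeterminate forms, take the natural log:
  Let L = lim(x→∞) (3x)^(6/x)
  Then ln(L) = lim(x→∞) [exponent × ln(base)]
  Evaluate using L'Hôpital or standard limits, then exponentiate.
  L = 1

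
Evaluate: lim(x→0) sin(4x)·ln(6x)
This is a 0·∞ indeterminate form.

Rewrite 0·∞ as a quotient (0/0 or ∞/∞ form), then apply L'Hôpital's rule:
  lim(x→0) sin(4x)·ln(6x) = 0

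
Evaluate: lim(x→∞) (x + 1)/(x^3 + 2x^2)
This is an ∞/∞ indeterminate form.

Apply L'Hôpital's rule: differentiate numerator and denominator separately.
  f(x) = x + 1   ⇒   f'(x) = 1
  g(x) = x^3 + 2·x^2   ⇒   g'(x) = 3·x^2 + 4·x
  lim(x→∞) f'(x)/g'(x) = lim(x→∞) (1)/(3·x^2 + 4·x)
  = 0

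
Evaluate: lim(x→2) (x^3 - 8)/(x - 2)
This is a standard limit.

Factor or rationalize the expression:
  lim(x→2) (x^3 - 8)/(x - 2) = 12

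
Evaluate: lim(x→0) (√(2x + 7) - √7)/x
This is a standard limit.

Factor or rationalize the expression:
  lim(x→0) (√(2x + 7) - √7)/x = sqrt(7)/7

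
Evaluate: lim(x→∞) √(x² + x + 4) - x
This is an ∞-∞ indeterminate form.

Combine fractions or rationalize to convert ∞-∞ to 0/0 form:
  lim(x→∞) √(x² + x + 4) - x = 1/2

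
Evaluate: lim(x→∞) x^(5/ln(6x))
This is an exponential indeterminate form.

For exponential indeterminate forms, take the natural log:
  Let L = lim(x→∞) x^(5/ln(6x))
  Then ln(L) = lim(x→∞) [exponent × ln(base)]
  Evaluate using L'Hôpital or standard limits, then exponentiate.
  L = e^(5)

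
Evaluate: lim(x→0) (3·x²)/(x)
This is a 0/0 indeterminate form.

Apply L'Hôpital's rule: differentiate numerator and denominator separately.
  f(x) = 3·x^2   ⇒   f'(x) = 6·x
  g(x) = x   ⇒   g'(x) = 1
  lim(x→0) f'(x)/g'(x) = lim(x→0) (6·x)/(1)
  = 0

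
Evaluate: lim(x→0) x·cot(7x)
This is a 0·∞ indeterminate form.

Rewrite 0·∞ as a quotient (0/0 or ∞/∞ form), then apply L'Hôpital's rule:
  lim(x→0) x·cot(7x) = 1/7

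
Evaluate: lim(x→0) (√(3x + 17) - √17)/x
This is a standard limit.

Factor or rationalize the expression:
  lim(x→0) (√(3x + 17) - √17)/x = 3·sqrt(17)/34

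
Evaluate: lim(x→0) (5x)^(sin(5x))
This is an exponential indeterminate form.

For exponential indeterminate forms, take the natural log:
  Let L = lim(x→0) (5x)^(sin(5x))
  Then ln(L) = lim(x→0) [exponent × ln(base)]
  Evaluate using L'Hôpital or standard limits, then exponentiate.
  L = 1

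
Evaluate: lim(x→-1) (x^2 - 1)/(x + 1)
This is a standard limit.

Factor or rationalize the expression:
  lim(x→-1) (x^2 - 1)/(x + 1) = -2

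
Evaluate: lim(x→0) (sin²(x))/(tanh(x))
This is a 0/0 indeterminate form.

Apply L'Hôpital's rule: differentiate numerator and denominator separately.
  f(x) = sin(x)^2   ⇒   f'(x) = 2·sin(x)·cos(x)
  g(x) = tanh(x)   ⇒   g'(x) = 1 - tanh(x)^2
  lim(x→0) f'(x)/g'(x) = lim(x→0) (2·sin(x)·cos(x))/(1 - tanh(x)^2)
  = 0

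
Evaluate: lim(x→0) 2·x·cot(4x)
This is a 0·∞ indeterminate form.

Rewrite 0·∞ as a quotient (0/0 or ∞/∞ form), then apply L'Hôpital's rule:
  lim(x→0) 2·x·cot(4x) = 1/2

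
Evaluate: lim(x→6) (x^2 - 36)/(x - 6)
This is a standard limit.

Factor or rationalize the expression:
  lim(x→6) (x^2 - 36)/(x - 6) = 12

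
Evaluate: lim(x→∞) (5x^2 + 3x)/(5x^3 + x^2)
This is an ∞/∞ indeterminate form.

Apply L'Hôpital's rule: differentiate numerator and denominator separately.
  f(x) = 5·x^2 + 3·x   ⇒   f'(x) = 10·x + 3
  g(x) = 5·x^3 + x^2   ⇒   g'(x) = 15·x^2 + 2·x
  lim(x→∞) f'(x)/g'(x) = lim(x→∞) (10·x + 3)/(15·x^2 + 2·x)
  = 0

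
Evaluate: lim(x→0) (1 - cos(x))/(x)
This is a 0/0 indeterminate form.

Apply L'Hôpital's rule: differentiate numerator and denominator separately.
  f(x) = 1 - cos(x)   ⇒   f'(x) = sin(x)
  g(x) = x   ⇒   g'(x) = 1
  lim(x→0) f'(x)/g'(x) = lim(x→0) (sin(x))/(1)
  = 0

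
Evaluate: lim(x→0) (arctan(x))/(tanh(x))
This is a 0/0 indeterminate form.

Apply L'Hôpital's rule: differentiate numerator and denominator separately.
  f(x) = atan(x)   ⇒   f'(x) = 1/(x^2 + 1)
  g(x) = tanh(x)   ⇒   g'(x) = 1 - tanh(x)^2
  lim(x→0) f'(x)/g'(x) = lim(x→0) (1/(x^2 + 1))/(1 - tanh(x)^2)
  = 1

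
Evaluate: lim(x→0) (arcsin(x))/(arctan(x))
This is a 0/0 indeterminate form.

Apply L'Hôpital's rule: differentiate numerator and denominator separately.
  f(x) = asin(x)   ⇒   f'(x) = 1/sqrt(1 - x^2)
  g(x) = atan(x)   ⇒   g'(x) = 1/(x^2 + 1)
  lim(x→0) f'(x)/g'(x) = lim(x→0) (1/sqrt(1 - x^2))/(1/(x^2 + 1))
  = 1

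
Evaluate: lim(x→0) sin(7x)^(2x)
This is an exponential indeterminate form.

For exponential indeterminate forms, take the natural log:
  Let L = lim(x→0) sin(7x)^(2x)
  Then ln(L) = lim(x→0) [exponent × ln(base)]
  Evaluate using L'Hôpital or standard limits, then exponentiate.
  L = 1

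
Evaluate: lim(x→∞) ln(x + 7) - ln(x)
This is an ∞-∞ indeterminate form.

Combine fractions or rationalize to convert ∞-∞ to 0/0 form:
  lim(x→∞) ln(x + 7) - ln(x) = 0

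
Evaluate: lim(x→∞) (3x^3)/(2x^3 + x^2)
This is an ∞/∞ indeterminate form.

Apply L'Hôpital's rule: differentiate numerator and denominator separately.
  f(x) = 3·x^3   ⇒   f'(x) = 9·x^2
  g(x) = 2·x^3 + x^2   ⇒   g'(x) = 6·x^2 + 2·x
  lim(x→∞) f'(x)/g'(x) = lim(x→∞) (9·x^2)/(6·x^2 + 2·x)
  = 3/2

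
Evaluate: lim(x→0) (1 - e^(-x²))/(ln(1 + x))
This is a 0/0 indeterminate form.

Apply L'Hôpital's rule: differentiate numerator and denominator separately.
  f(x) = 1 - e^(-x^2)   ⇒   f'(x) = 2·x·e^(-x^2)
  g(x) = ln(x + 1)   ⇒   g'(x) = 1/(x + 1)
  lim(x→0) f'(x)/g'(x) = lim(x→0) (2·x·e^(-x^2))/(1/(x + 1))
  = 0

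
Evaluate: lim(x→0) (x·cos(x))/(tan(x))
This is a 0/0 indeterminate form.

Apply L'Hôpital's rule: differentiate numerator and denominator separately.
  f(x) = x·cos(x)   ⇒   f'(x) = -x·sin(x) + cos(x)
  g(x) = tan(x)   ⇒   g'(x) = tan(x)^2 + 1
  lim(x→0) f'(x)/g'(x) = lim(x→0) (-x·sin(x) + cos(x))/(tan(x)^2 + 1)
  = 1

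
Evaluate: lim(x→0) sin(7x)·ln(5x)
This is a 0·∞ indeterminate form.

Rewrite 0·∞ as a quotient (0/0 or ∞/∞ form), then apply L'Hôpital's rule:
  lim(x→0) sin(7x)·ln(5x) = 0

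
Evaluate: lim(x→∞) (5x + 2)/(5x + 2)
This is an ∞/∞ indeterminate form.

Apply L'Hôpital's rule: differentiate numerator and denominator separately.
  f(x) = 5·x + 2   ⇒   f'(x) = 5
  g(x) = 5·x + 2   ⇒   g'(x) = 5
  lim(x→∞) f'(x)/g'(x) = lim(x→∞) (5)/(5)
  = 1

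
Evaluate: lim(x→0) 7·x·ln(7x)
This is a 0·∞ indeterminate form.

Rewrite 0·∞ as a quotient (0/0 or ∞/∞ form), then apply L'Hôpital's rule:
  lim(x→0) 7·x·ln(7x) = 0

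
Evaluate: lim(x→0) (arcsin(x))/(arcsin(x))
This is a 0/0 indeterminate form.

Apply L'Hôpital's rule: differentiate numerator and denominator separately.
  f(x) = asin(x)   ⇒   f'(x) = 1/sqrt(1 - x^2)
  g(x) = asin(x)   ⇒   g'(x) = 1/sqrt(1 - x^2)
  lim(x→0) f'(x)/g'(x) = lim(x→0) (1/sqrt(1 - x^2))/(1/sqrt(1 - x^2))
  = 1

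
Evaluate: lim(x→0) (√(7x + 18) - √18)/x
This is a standard limit.

Factor or rationalize the expression:
  lim(x→0) (√(7x + 18) - √18)/x = 7·sqrt(2)/12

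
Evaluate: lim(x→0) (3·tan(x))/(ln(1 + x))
This is a 0/0 indeterminate form.

Apply L'Hôpital's rule: differentiate numerator and denominator separately.
  f(x) = 3·tan(x)   ⇒   f'(x) = 3·tan(x)^2 + 3
  g(x) = ln(x + 1)   ⇒   g'(x) = 1/(x + 1)
  lim(x→0) f'(x)/g'(x) = lim(x→0) (3·tan(x)^2 + 3)/(1/(x + 1))
  = 3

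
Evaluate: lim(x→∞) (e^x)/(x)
This is an ∞/∞ indeterminate form.

Apply L'Hôpital's rule: differentiate numerator and denominator separately.
  f(x) = e^(x)   ⇒   f'(x) = e^(x)
  g(x) = x   ⇒   g'(x) = 1
  lim(x→∞) f'(x)/g'(x) = lim(x→∞) (e^(x))/(1)
  = ∞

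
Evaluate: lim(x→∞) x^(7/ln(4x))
This is an exponential indeterminate form.

For exponential indeterminate forms, take the natural log:
  Let L = lim(x→∞) x^(7/ln(4x))
  Then ln(L) = lim(x→∞) [exponent × ln(base)]
  Evaluate using L'Hôpital or standard limits, then exponentiate.
  L = e^(7)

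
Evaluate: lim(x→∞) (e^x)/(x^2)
This is an ∞/∞ indeterminate form.

Apply L'Hôpital's rule: differentiate numerator and denominator separately.
  f(x) = e^(x)   ⇒   f'(x) = e^(x)
  g(x) = x^2   ⇒   g'(x) = 2·x
  lim(x→∞) f'(x)/g'(x) = lim(x→∞) (e^(x))/(2·x)
  = ∞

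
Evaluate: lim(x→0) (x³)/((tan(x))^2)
This is a 0/0 indeterminate form.

Apply L'Hôpital's rule: differentiate numerator and denominator separately.
  f(x) = x^3   ⇒   f'(x) = 3·x^2
  g(x) = tan(x)^2   ⇒   g'(x) = (2·tan(x)^2 + 2)·tan(x)
  lim(x→0) f'(x)/g'(x) = lim(x→0) (3·x^2)/((2·tan(x)^2 + 2)·tan(x))
  = 0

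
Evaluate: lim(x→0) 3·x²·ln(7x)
This is a 0·∞ indeterminate form.

Rewrite 0·∞ as a quotient (0/0 or ∞/∞ form), then apply L'Hôpital's rule:
  lim(x→0) 3·x²·ln(7x) = 0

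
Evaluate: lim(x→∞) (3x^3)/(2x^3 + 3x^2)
This is an ∞/∞ indeterminate form.

Apply L'Hôpital's rule: differentiate numerator and denominator separately.
  f(x) = 3·x^3   ⇒   f'(x) = 9·x^2
  g(x) = 2·x^3 + 3·x^2   ⇒   g'(x) = 6·x^2 + 6·x
  lim(x→∞) f'(x)/g'(x) = lim(x→∞) (9·x^2)/(6·x^2 + 6·x)
  = 3/2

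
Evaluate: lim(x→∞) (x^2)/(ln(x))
This is an ∞/∞ indeterminate form.

Apply L'Hôpital's rule: differentiate numerator and denominator separately.
  f(x) = x^2   ⇒   f'(x) = 2·x
  g(x) = ln(x)   ⇒   g'(x) = 1/x
  lim(x→∞) f'(x)/g'(x) = lim(x→∞) (2·x)/(1/x)
  = ∞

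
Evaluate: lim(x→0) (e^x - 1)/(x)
This is a 0/0 indeterminate form.

Apply L'Hôpital's rule: differentiate numerator and denominator separately.
  f(x) = e^(x) - 1   ⇒   f'(x) = e^(x)
  g(x) = x   ⇒   g'(x) = 1
  lim(x→0) f'(x)/g'(x) = lim(x→0) (e^(x))/(1)
  = 1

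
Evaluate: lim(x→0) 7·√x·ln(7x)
This is a 0·∞ indeterminate form.

Rewrite 0·∞ as a quotient (0/0 or ∞/∞ form), then apply L'Hôpital's rule:
  lim(x→0) 7·√x·ln(7x) = 0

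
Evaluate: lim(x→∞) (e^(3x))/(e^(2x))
This is an ∞/∞ indeterminate form.

Apply L'Hôpital's rule: differentiate numerator and denominator separately.
  f(x) = e^(3·x)   ⇒   f'(x) = 3·e^(3·x)
  g(x) = e^(2·x)   ⇒   g'(x) = 2·e^(2·x)
  lim(x→∞) f'(x)/g'(x) = lim(x→∞) (3·e^(3·x))/(2·e^(2·x))
  = ∞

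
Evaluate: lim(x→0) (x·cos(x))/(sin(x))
This is a 0/0 indeterminate form.

Apply L'Hôpital's rule: differentiate numerator and denominator separately.
  f(x) = x·cos(x)   ⇒   f'(x) = -x·sin(x) + cos(x)
  g(x) = sin(x)   ⇒   g'(x) = cos(x)
  lim(x→0) f'(x)/g'(x) = lim(x→0) (-x·sin(x) + cos(x))/(cos(x))
  = 1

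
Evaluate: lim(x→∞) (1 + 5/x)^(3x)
This is an exponential indeterminate form.

For exponential indeterminate forms, take the natural log:
  Let L = lim(x→∞) (1 + 5/x)^(3x)
  Then ln(L) = lim(x→∞) [exponent × ln(base)]
  Evaluate using L'Hôpital or standard limits, then exponentiate.
  L = e^(15)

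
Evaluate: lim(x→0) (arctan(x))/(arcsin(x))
This is a 0/0 indeterminate form.

Apply L'Hôpital's rule: differentiate numerator and denominator separately.
  f(x) = atan(x)   ⇒   f'(x) = 1/(x^2 + 1)
  g(x) = asin(x)   ⇒   g'(x) = 1/sqrt(1 - x^2)
  lim(x→0) f'(x)/g'(x) = lim(x→0) (1/(x^2 + 1))/(1/sqrt(1 - x^2))
  = 1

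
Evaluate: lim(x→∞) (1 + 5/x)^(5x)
This is an exponential indeterminate form.

For exponential indeterminate forms, take the natural log:
  Let L = lim(x→∞) (1 + 5/x)^(5x)
  Then ln(L) = lim(x→∞) [exponent × ln(base)]
  Evaluate using L'Hôpital or standard limits, then exponentiate.
  L = e^(25)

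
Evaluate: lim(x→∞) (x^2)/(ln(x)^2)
This is an ∞/∞ indeterminate form.

Apply L'Hôpital's rule: differentiate numerator and denominator separately.
  f(x) = x^2   ⇒   f'(x) = 2·x
  g(x) = ln(x)^2   ⇒   g'(x) = 2·ln(x)/x
  lim(x→∞) f'(x)/g'(x) = lim(x→∞) (2·x)/(2·ln(x)/x)
  = ∞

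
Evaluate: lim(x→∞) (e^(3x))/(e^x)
This is an ∞/∞ indeterminate form.

Apply L'Hôpital's rule: differentiate numerator and denominator separately.
  f(x) = e^(3·x)   ⇒   f'(x) = 3·e^(3·x)
  g(x) = e^(x)   ⇒   g'(x) = e^(x)
  lim(x→∞) f'(x)/g'(x) = lim(x→∞) (3·e^(3·x))/(e^(x))
  = ∞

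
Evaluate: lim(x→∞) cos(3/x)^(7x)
This is an exponential indeterminate form.

For exponential indeterminate forms, take the natural log:
  Let L = lim(x→∞) cos(3/x)^(7x)
  Then ln(L) = lim(x→∞) [exponent × ln(base)]
  Evaluate using L'Hôpital or standard limits, then exponentiate.
  L = 1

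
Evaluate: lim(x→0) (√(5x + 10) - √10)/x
This is a standard limit.

Factor or rationalize the expression:
  lim(x→0) (√(5x + 10) - √10)/x = sqrt(10)/4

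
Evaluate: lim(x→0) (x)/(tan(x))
This is a 0/0 indeterminate form.

Apply L'Hôpital's rule: differentiate numerator and denominator separately.
  f(x) = x   ⇒   f'(x) = 1
  g(x) = tan(x)   ⇒   g'(x) = tan(x)^2 + 1
  lim(x→0) f'(x)/g'(x) = lim(x→0) (1)/(tan(x)^2 + 1)
  = 1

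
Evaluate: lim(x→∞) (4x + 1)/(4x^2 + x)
This is an ∞/∞ indeterminate form.

Apply L'Hôpital's rule: differentiate numerator and denominator separately.
  f(x) = 4·x + 1   ⇒   f'(x) = 4
  g(x) = 4·x^2 + x   ⇒   g'(x) = 8·x + 1
  lim(x→∞) f'(x)/g'(x) = lim(x→∞) (4)/(8·x + 1)
  = 0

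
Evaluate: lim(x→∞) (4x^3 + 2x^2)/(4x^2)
This is an ∞/∞ indeterminate form.

Apply L'Hôpital's rule: differentiate numerator and denominator separately.
  f(x) = 4·x^3 + 2·x^2   ⇒   f'(x) = 12·x^2 + 4·x
  g(x) = 4·x^2   ⇒   g'(x) = 8·x
  lim(x→∞) f'(x)/g'(x) = lim(x→∞) (12·x^2 + 4·x)/(8·x)
  = ∞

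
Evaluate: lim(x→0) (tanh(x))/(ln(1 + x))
This is a 0/0 indeterminate form.

Apply L'Hôpital's rule: differentiate numerator and denominator separately.
  f(x) = tanh(x)   ⇒   f'(x) = 1 - tanh(x)^2
  g(x) = ln(x + 1)   ⇒   g'(x) = 1/(x + 1)
  lim(x→0) f'(x)/g'(x) = lim(x→0) (1 - tanh(x)^2)/(1/(x + 1))
  = 1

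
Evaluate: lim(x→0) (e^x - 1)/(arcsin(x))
This is a 0/0 indeterminate form.

Apply L'Hôpital's rule: differentiate numerator and denominator separately.
  f(x) = e^(x) - 1   ⇒   f'(x) = e^(x)
  g(x) = asin(x)   ⇒   g'(x) = 1/sqrt(1 - x^2)
  lim(x→0) f'(x)/g'(x) = lim(x→0) (e^(x))/(1/sqrt(1 - x^2))
  = 1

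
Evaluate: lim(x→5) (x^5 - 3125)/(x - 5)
This is a standard limit.

Factor or rationalize the expression:
  lim(x→5) (x^5 - 3125)/(x - 5) = 3125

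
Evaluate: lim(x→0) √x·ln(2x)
This is a 0·∞ indeterminate form.

Rewrite 0·∞ as a quotient (0/0 or ∞/∞ form), then apply L'Hôpital's rule:
  lim(x→0) √x·ln(2x) = 0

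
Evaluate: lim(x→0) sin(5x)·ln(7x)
This is a 0·∞ indeterminate form.

Rewrite 0·∞ as a quotient (0/0 or ∞/∞ form), then apply L'Hôpital's rule:
  lim(x→0) sin(5x)·ln(7x) = 0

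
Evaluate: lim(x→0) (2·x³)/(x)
This is a 0/0 indeterminate form.

Apply L'Hôpital's rule: differentiate numerator and denominator separately.
  f(x) = 2·x^3   ⇒   f'(x) = 6·x^2
  g(x) = x   ⇒   g'(x) = 1
  lim(x→0) f'(x)/g'(x) = lim(x→0) (6·x^2)/(1)
  = 0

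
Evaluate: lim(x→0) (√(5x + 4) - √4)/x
This is a standard limit.

Factor or rationalize the expression:
  lim(x→0) (√(5x + 4) - √4)/x = 5/4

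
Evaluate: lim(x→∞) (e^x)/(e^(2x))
This is an ∞/∞ indeterminate form.

Apply L'Hôpital's rule: differentiate numerator and denominator separately.
  f(x) = e^(x)   ⇒   f'(x) = e^(x)
  g(x) = e^(2·x)   ⇒   g'(x) = 2·e^(2·x)
  lim(x→∞) f'(x)/g'(x) = lim(x→∞) (e^(x))/(2·e^(2·x))
  = 0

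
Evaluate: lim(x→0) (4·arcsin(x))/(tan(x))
This is a 0/0 indeterminate form.

Apply L'Hôpital's rule: differentiate numerator and denominator separately.
  f(x) = 4·asin(x)   ⇒   f'(x) = 4/sqrt(1 - x^2)
  g(x) = tan(x)   ⇒   g'(x) = tan(x)^2 + 1
  lim(x→0) f'(x)/g'(x) = lim(x→0) (4/sqrt(1 - x^2))/(tan(x)^2 + 1)
  = 4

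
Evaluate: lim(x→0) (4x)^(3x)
This is an exponential indeterminate form.

For exponential indeterminate forms, take the natural log:
  Let L = lim(x→0) (4x)^(3x)
  Then ln(L) = lim(x→0) [exponent × ln(base)]
  Evaluate using L'Hôpital or standard limits, then exponentiate.
  L = 1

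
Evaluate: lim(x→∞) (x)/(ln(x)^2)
This is an ∞/∞ indeterminate form.

Apply L'Hôpital's rule: differentiate numerator and denominator separately.
  f(x) = x   ⇒   f'(x) = 1
  g(x) = ln(x)^2   ⇒   g'(x) = 2·ln(x)/x
  lim(x→∞) f'(x)/g'(x) = lim(x→∞) (1)/(2·ln(x)/x)
  = ∞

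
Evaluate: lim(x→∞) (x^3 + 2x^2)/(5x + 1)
This is an ∞/∞ indeterminate form.

Apply L'Hôpital's rule: differentiate numerator and denominator separately.
  f(x) = x^3 + 2·x^2   ⇒   f'(x) = 3·x^2 + 4·x
  g(x) = 5·x + 1   ⇒   g'(x) = 5
  lim(x→∞) f'(x)/g'(x) = lim(x→∞) (3·x^2 + 4·x)/(5)
  = ∞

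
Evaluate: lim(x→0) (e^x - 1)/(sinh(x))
This is a 0/0 indeterminate form.

Apply L'Hôpital's rule: differentiate numerator and denominator separately.
  f(x) = e^(x) - 1   ⇒   f'(x) = e^(x)
  g(x) = sinh(x)   ⇒   g'(x) = cosh(x)
  lim(x→0) f'(x)/g'(x) = lim(x→0) (e^(x))/(cosh(x))
  = 1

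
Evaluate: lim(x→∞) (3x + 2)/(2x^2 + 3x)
This is an ∞/∞ indeterminate form.

Apply L'Hôpital's rule: differentiate numerator and denominator separately.
  f(x) = 3·x + 2   ⇒   f'(x) = 3
  g(x) = 2·x^2 + 3·x   ⇒   g'(x) = 4·x + 3
  lim(x→∞) f'(x)/g'(x) = lim(x→∞) (3)/(4·x + 3)
  = 0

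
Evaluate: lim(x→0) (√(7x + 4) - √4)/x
This is a standard limit.

Factor or rationalize the expression:
  lim(x→0) (√(7x + 4) - √4)/x = 7/4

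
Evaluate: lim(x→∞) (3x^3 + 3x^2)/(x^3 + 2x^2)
This is an ∞/∞ indeterminate form.

Apply L'Hôpital's rule: differentiate numerator and denominator separately.
  f(x) = 3·x^3 + 3·x^2   ⇒   f'(x) = 9·x^2 + 6·x
  g(x) = x^3 + 2·x^2   ⇒   g'(x) = 3·x^2 + 4·x
  lim(x→∞) f'(x)/g'(x) = lim(x→∞) (9·x^2 + 6·x)/(3·x^2 + 4·x)
  = 3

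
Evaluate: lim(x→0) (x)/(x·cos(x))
This is a 0/0 indeterminate form.

Apply L'Hôpital's rule: differentiate numerator and denominator separately.
  f(x) = x   ⇒   f'(x) = 1
  g(x) = x·cos(x)   ⇒   g'(x) = -x·sin(x) + cos(x)
  lim(x→0) f'(x)/g'(x) = lim(x→0) (1)/(-x·sin(x) + cos(x))
  = 1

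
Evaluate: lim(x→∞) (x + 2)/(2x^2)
This is an ∞/∞ indeterminate form.

Apply L'Hôpital's rule: differentiate numerator and denominator separately.
  f(x) = x + 2   ⇒   f'(x) = 1
  g(x) = 2·x^2   ⇒   g'(x) = 4·x
  lim(x→∞) f'(x)/g'(x) = lim(x→∞) (1)/(4·x)
  = 0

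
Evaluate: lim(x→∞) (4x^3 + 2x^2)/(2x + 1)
This is an ∞/∞ indeterminate form.

Apply L'Hôpital's rule: differentiate numerator and denominator separately.
  f(x) = 4·x^3 + 2·x^2   ⇒   f'(x) = 12·x^2 + 4·x
  g(x) = 2·x + 1   ⇒   g'(x) = 2
  lim(x→∞) f'(x)/g'(x) = lim(x→∞) (12·x^2 + 4·x)/(2)
  = ∞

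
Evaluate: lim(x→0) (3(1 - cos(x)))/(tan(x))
This is a 0/0 indeterminate form.

Apply L'Hôpital's rule: differentiate numerator and denominator separately.
  f(x) = 3 - 3·cos(x)   ⇒   f'(x) = 3·sin(x)
  g(x) = tan(x)   ⇒   g'(x) = tan(x)^2 + 1
  lim(x→0) f'(x)/g'(x) = lim(x→0) (3·sin(x))/(tan(x)^2 + 1)
  = 0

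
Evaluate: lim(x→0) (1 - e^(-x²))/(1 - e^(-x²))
This is a 0/0 indeterminate form.

Apply L'Hôpital's rule: differentiate numerator and denominator separately.
  f(x) = 1 - e^(-x^2)   ⇒   f'(x) = 2·x·e^(-x^2)
  g(x) = 1 - e^(-x^2)   ⇒   g'(x) = 2·x·e^(-x^2)
  lim(x→0) f'(x)/g'(x) = lim(x→0) (2·x·e^(-x^2))/(2·x·e^(-x^2))
  = 1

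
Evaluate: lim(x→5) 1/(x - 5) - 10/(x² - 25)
This is an ∞-∞ indeterminate form.

Combine fractions or rationalize to convert ∞-∞ to 0/0 form:
  lim(x→5) 1/(x - 5) - 10/(x² - 25) = 1/10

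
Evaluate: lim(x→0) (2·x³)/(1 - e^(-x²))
This is a 0/0 indeterminate form.

Apply L'Hôpital's rule: differentiate numerator and denominator separately.
  f(x) = 2·x^3   ⇒   f'(x) = 6·x^2
  g(x) = 1 - e^(-x^2)   ⇒   g'(x) = 2·x·e^(-x^2)
  lim(x→0) f'(x)/g'(x) = lim(x→0) (6·x^2)/(2·x·e^(-x^2))
  = 0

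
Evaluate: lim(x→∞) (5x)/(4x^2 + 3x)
This is an ∞/∞ indeterminate form.

Apply L'Hôpital's rule: differentiate numerator and denominator separately.
  f(x) = 5·x   ⇒   f'(x) = 5
  g(x) = 4·x^2 + 3·x   ⇒   g'(x) = 8·x + 3
  lim(x→∞) f'(x)/g'(x) = lim(x→∞) (5)/(8·x + 3)
  = 0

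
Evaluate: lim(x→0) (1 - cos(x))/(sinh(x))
This is a 0/0 indeterminate form.

Apply L'Hôpital's rule: differentiate numerator and denominator separately.
  f(x) = 1 - cos(x)   ⇒   f'(x) = sin(x)
  g(x) = sinh(x)   ⇒   g'(x) = cosh(x)
  lim(x→0) f'(x)/g'(x) = lim(x→0) (sin(x))/(cosh(x))
  = 0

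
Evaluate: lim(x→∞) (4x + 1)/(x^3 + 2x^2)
This is an ∞/∞ indeterminate form.

Apply L'Hôpital's rule: differentiate numerator and denominator separately.
  f(x) = 4·x + 1   ⇒   f'(x) = 4
  g(x) = x^3 + 2·x^2   ⇒   g'(x) = 3·x^2 + 4·x
  lim(x→∞) f'(x)/g'(x) = lim(x→∞) (4)/(3·x^2 + 4·x)
  = 0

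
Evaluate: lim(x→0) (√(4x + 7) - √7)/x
This is a standard limit.

Factor or rationalize the expression:
  lim(x→0) (√(4x + 7) - √7)/x = 2·sqrt(7)/7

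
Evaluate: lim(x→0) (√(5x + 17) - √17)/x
This is a standard limit.

Factor or rationalize the expression:
  lim(x→0) (√(5x + 17) - √17)/x = 5·sqrt(17)/34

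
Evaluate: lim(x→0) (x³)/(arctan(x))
This is a 0/0 indeterminate form.

Apply L'Hôpital's rule: differentiate numerator and denominator separately.
  f(x) = x^3   ⇒   f'(x) = 3·x^2
  g(x) = atan(x)   ⇒   g'(x) = 1/(x^2 + 1)
  lim(x→0) f'(x)/g'(x) = lim(x→0) (3·x^2)/(1/(x^2 + 1))
  = 0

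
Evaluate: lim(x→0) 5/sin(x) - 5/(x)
This is an ∞-∞ indeterminate form.

Combine fractions or rationalize to convert ∞-∞ to 0/0 form:
  lim(x→0) 5/sin(x) - 5/(x) = 0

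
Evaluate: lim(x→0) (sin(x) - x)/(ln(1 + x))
This is a 0/0 indeterminate form.

Apply L'Hôpital's rule: differentiate numerator and denominator separately.
  f(x) = -x + sin(x)   ⇒   f'(x) = cos(x) - 1
  g(x) = ln(x + 1)   ⇒   g'(x) = 1/(x + 1)
  lim(x→0) f'(x)/g'(x) = lim(x→0) (cos(x) - 1)/(1/(x + 1))
  = 0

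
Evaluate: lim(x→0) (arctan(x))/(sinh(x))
This is a 0/0 indeterminate form.

Apply L'Hôpital's rule: differentiate numerator and denominator separately.
  f(x) = atan(x)   ⇒   f'(x) = 1/(x^2 + 1)
  g(x) = sinh(x)   ⇒   g'(x) = cosh(x)
  lim(x→0) f'(x)/g'(x) = lim(x→0) (1/(x^2 + 1))/(cosh(x))
  = 1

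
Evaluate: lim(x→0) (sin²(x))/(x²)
This is a 0/0 indeterminate form.

Apply L'Hôpital's rule: differentiate numerator and denominator separately.
  f(x) = sin(x)^2   ⇒   f'(x) = 2·sin(x)·cos(x)
  g(x) = x^2   ⇒   g'(x) = 2·x
  lim(x→0) f'(x)/g'(x) = lim(x→0) (2·sin(x)·cos(x))/(2·x)
  = 1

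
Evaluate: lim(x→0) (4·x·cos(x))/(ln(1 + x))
This is a 0/0 indeterminate form.

Apply L'Hôpital's rule: differentiate numerator and denominator separately.
  f(x) = 4·x·cos(x)   ⇒   f'(x) = -4·x·sin(x) + 4·cos(x)
  g(x) = ln(x + 1)   ⇒   g'(x) = 1/(x + 1)
  lim(x→0) f'(x)/g'(x) = lim(x→0) (-4·x·sin(x) + 4·cos(x))/(1/(x + 1))
  = 4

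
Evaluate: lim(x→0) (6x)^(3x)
This is an exponential indeterminate form.

For exponential indeterminate forms, take the natural log:
  Let L = lim(x→0) (6x)^(3x)
  Then ln(L) = lim(x→0) [exponent × ln(base)]
  Evaluate using L'Hôpital or standard limits, then exponentiate.
  L = 1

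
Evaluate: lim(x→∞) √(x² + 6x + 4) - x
This is an ∞-∞ indeterminate form.

Combine fractions or rationalize to convert ∞-∞ to 0/0 form:
  lim(x→∞) √(x² + 6x + 4) - x = 3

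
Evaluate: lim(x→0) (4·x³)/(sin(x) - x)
This is a 0/0 indeterminate form.

Apply L'Hôpital's rule: differentiate numerator and denominator separately.
  f(x) = 4·x^3   ⇒   f'(x) = 12·x^2
  g(x) = -x + sin(x)   ⇒   g'(x) = cos(x) - 1
  lim(x→0) f'(x)/g'(x) = lim(x→0) (12·x^2)/(cos(x) - 1)
  = -24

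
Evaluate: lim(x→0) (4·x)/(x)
This is a 0/0 indeterminate form.

Apply L'Hôpital's rule: differentiate numerator and denominator separately.
  f(x) = 4·x   ⇒   f'(x) = 4
  g(x) = x   ⇒   g'(x) = 1
  lim(x→0) f'(x)/g'(x) = lim(x→0) (4)/(1)
  = 4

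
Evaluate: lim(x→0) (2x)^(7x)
This is an exponential indeterminate form.

For exponential indeterminate forms, take the natural log:
  Let L = lim(x→0) (2x)^(7x)
  Then ln(L) = lim(x→0) [exponent × ln(base)]
  Evaluate using L'Hôpital or standard limits, then exponentiate.
  L = 1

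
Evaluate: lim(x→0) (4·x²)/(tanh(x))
This is a 0/0 indeterminate form.

Apply L'Hôpital's rule: differentiate numerator and denominator separately.
  f(x) = 4·x^2   ⇒   f'(x) = 8·x
  g(x) = tanh(x)   ⇒   g'(x) = 1 - tanh(x)^2
  lim(x→0) f'(x)/g'(x) = lim(x→0) (8·x)/(1 - tanh(x)^2)
  = 0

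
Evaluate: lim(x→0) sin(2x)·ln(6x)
This is a 0·∞ indeterminate form.

Rewrite 0·∞ as a quotient (0/0 or ∞/∞ form), then apply L'Hôpital's rule:
  lim(x→0) sin(2x)·ln(6x) = 0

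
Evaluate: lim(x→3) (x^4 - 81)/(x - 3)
This is a standard limit.

Factor or rationalize the expression:
  lim(x→3) (x^4 - 81)/(x - 3) = 108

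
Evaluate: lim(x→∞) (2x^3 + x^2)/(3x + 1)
This is an ∞/∞ indeterminate form.

Apply L'Hôpital's rule: differentiate numerator and denominator separately.
  f(x) = 2·x^3 + x^2   ⇒   f'(x) = 6·x^2 + 2·x
  g(x) = 3·x + 1   ⇒   g'(x) = 3
  lim(x→∞) f'(x)/g'(x) = lim(x→∞) (6·x^2 + 2·x)/(3)
  = ∞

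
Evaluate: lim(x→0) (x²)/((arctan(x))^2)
This is a 0/0 indeterminate form.

Apply L'Hôpital's rule: differentiate numerator and denominator separately.
  f(x) = x^2   ⇒   f'(x) = 2·x
  g(x) = atan(x)^2   ⇒   g'(x) = 2·atan(x)/(x^2 + 1)
  lim(x→0) f'(x)/g'(x) = lim(x→0) (2·x)/(2·atan(x)/(x^2 + 1))
  = 1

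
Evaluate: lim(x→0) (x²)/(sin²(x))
This is a 0/0 indeterminate form.

Apply L'Hôpital's rule: differentiate numerator and denominator separately.
  f(x) = x^2   ⇒   f'(x) = 2·x
  g(x) = sin(x)^2   ⇒   g'(x) = 2·sin(x)·cos(x)
  lim(x→0) f'(x)/g'(x) = lim(x→0) (2·x)/(2·sin(x)·cos(x))
  = 1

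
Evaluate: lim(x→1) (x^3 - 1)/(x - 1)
This is a standard limit.

Factor or rationalize the expression:
  lim(x→1) (x^3 - 1)/(x - 1) = 3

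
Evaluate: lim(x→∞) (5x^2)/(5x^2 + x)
This is an ∞/∞ indeterminate form.

Apply L'Hôpital's rule: differentiate numerator and denominator separately.
  f(x) = 5·x^2   ⇒   f'(x) = 10·x
  g(x) = 5·x^2 + x   ⇒   g'(x) = 10·x + 1
  lim(x→∞) f'(x)/g'(x) = lim(x→∞) (10·x)/(10·x + 1)
  = 1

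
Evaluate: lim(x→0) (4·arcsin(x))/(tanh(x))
This is a 0/0 indeterminate form.

Apply L'Hôpital's rule: differentiate numerator and denominator separately.
  f(x) = 4·asin(x)   ⇒   f'(x) = 4/sqrt(1 - x^2)
  g(x) = tanh(x)   ⇒   g'(x) = 1 - tanh(x)^2
  lim(x→0) f'(x)/g'(x) = lim(x→0) (4/sqrt(1 - x^2))/(1 - tanh(x)^2)
  = 4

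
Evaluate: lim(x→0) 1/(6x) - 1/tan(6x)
This is an ∞-∞ indeterminate form.

Combine fractions or rationalize to convert ∞-∞ to 0/0 form:
  lim(x→0) 1/(6x) - 1/tan(6x) = 0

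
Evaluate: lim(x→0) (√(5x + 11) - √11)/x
This is a standard limit.

Factor or rationalize the expression:
  lim(x→0) (√(5x + 11) - √11)/x = 5·sqrt(11)/22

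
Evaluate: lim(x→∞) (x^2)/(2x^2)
This is an ∞/∞ indeterminate form.

Apply L'Hôpital's rule: differentiate numerator and denominator separately.
  f(x) = x^2   ⇒   f'(x) = 2·x
  g(x) = 2·x^2   ⇒   g'(x) = 4·x
  lim(x→∞) f'(x)/g'(x) = lim(x→∞) (2·x)/(4·x)
  = 1/2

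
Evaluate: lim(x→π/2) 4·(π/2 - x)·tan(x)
This is a 0·∞ indeterminate form.

Rewrite 0·∞ as a quotient (0/0 or ∞/∞ form), then apply L'Hôpital's rule:
  lim(x→π/2) 4·(π/2 - x)·tan(x) = 4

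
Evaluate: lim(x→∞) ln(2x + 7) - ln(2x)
This is an ∞-∞ indeterminate form.

Combine fractions or rationalize to convert ∞-∞ to 0/0 form:
  lim(x→∞) ln(2x + 7) - ln(2x) = 0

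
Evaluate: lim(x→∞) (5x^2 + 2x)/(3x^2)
This is an ∞/∞ indeterminate form.

Apply L'Hôpital's rule: differentiate numerator and denominator separately.
  f(x) = 5·x^2 + 2·x   ⇒   f'(x) = 10·x + 2
  g(x) = 3·x^2   ⇒   g'(x) = 6·x
  lim(x→∞) f'(x)/g'(x) = lim(x→∞) (10·x + 2)/(6·x)
  = 5/3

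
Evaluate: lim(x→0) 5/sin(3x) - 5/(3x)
This is an ∞-∞ indeterminate form.

Combine fractions or rationalize to convert ∞-∞ to 0/0 form:
  lim(x→0) 5/sin(3x) - 5/(3x) = 0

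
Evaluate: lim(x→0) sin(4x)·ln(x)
This is a 0·∞ indeterminate form.

Rewrite 0·∞ as a quotient (0/0 or ∞/∞ form), then apply L'Hôpital's rule:
  lim(x→0) sin(4x)·ln(x) = 0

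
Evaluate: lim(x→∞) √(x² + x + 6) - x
This is an ∞-∞ indeterminate form.

Combine fractions or rationalize to convert ∞-∞ to 0/0 form:
  lim(x→∞) √(x² + x + 6) - x = 1/2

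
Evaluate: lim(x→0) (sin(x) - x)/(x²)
This is a 0/0 indeterminate form.

Apply L'Hôpital's rule: differentiate numerator and denominator separately.
  f(x) = -x + sin(x)   ⇒   f'(x) = cos(x) - 1
  g(x) = x^2   ⇒   g'(x) = 2·x
  lim(x→0) f'(x)/g'(x) = lim(x→0) (cos(x) - 1)/(2·x)
  = 0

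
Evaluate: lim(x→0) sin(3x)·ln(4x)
This is a 0·∞ indeterminate form.

Rewrite 0·∞ as a quotient (0/0 or ∞/∞ form), then apply L'Hôpital's rule:
  lim(x→0) sin(3x)·ln(4x) = 0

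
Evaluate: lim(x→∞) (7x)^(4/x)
This is an exponential indeterminate form.

For exponential indeterminate forms, take the natural log:
  Let L = lim(x→∞) (7x)^(4/x)
  Then ln(L) = lim(x→∞) [exponent × ln(base)]
  Evaluate using L'Hôpital or standard limits, then exponentiate.
  L = 1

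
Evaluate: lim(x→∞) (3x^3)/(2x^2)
This is an ∞/∞ indeterminate form.

Apply L'Hôpital's rule: differentiate numerator and denominator separately.
  f(x) = 3·x^3   ⇒   f'(x) = 9·x^2
  g(x) = 2·x^2   ⇒   g'(x) = 4·x
  lim(x→∞) f'(x)/g'(x) = lim(x→∞) (9·x^2)/(4·x)
  = ∞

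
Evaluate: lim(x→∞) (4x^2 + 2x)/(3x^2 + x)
This is an ∞/∞ indeterminate form.

Apply L'Hôpital's rule: differentiate numerator and denominator separately.
  f(x) = 4·x^2 + 2·x   ⇒   f'(x) = 8·x + 2
  g(x) = 3·x^2 + x   ⇒   g'(x) = 6·x + 1
  lim(x→∞) f'(x)/g'(x) = lim(x→∞) (8·x + 2)/(6·x + 1)
  = 4/3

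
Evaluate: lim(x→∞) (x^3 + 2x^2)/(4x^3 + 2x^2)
This is an ∞/∞ indeterminate form.

Apply L'Hôpital's rule: differentiate numerator and denominator separately.
  f(x) = x^3 + 2·x^2   ⇒   f'(x) = 3·x^2 + 4·x
  g(x) = 4·x^3 + 2·x^2   ⇒   g'(x) = 12·x^2 + 4·x
  lim(x→∞) f'(x)/g'(x) = lim(x→∞) (3·x^2 + 4·x)/(12·x^2 + 4·x)
  = 1/4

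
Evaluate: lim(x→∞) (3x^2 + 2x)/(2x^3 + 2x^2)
This is an ∞/∞ indeterminate form.

Apply L'Hôpital's rule: differentiate numerator and denominator separately.
  f(x) = 3·x^2 + 2·x   ⇒   f'(x) = 6·x + 2
  g(x) = 2·x^3 + 2·x^2   ⇒   g'(x) = 6·x^2 + 4·x
  lim(x→∞) f'(x)/g'(x) = lim(x→∞) (6·x + 2)/(6·x^2 + 4·x)
  = 0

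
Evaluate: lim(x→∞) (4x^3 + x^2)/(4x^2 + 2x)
This is an ∞/∞ indeterminate form.

Apply L'Hôpital's rule: differentiate numerator and denominator separately.
  f(x) = 4·x^3 + x^2   ⇒   f'(x) = 12·x^2 + 2·x
  g(x) = 4·x^2 + 2·x   ⇒   g'(x) = 8·x + 2
  lim(x→∞) f'(x)/g'(x) = lim(x→∞) (12·x^2 + 2·x)/(8·x + 2)
  = ∞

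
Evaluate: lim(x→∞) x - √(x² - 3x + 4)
This is an ∞-∞ indeterminate form.

Combine fractions or rationalize to convert ∞-∞ to 0/0 form:
  lim(x→∞) x - √(x² - 3x + 4) = 3/2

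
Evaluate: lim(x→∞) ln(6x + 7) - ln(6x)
This is an ∞-∞ indeterminate form.

Combine fractions or rationalize to convert ∞-∞ to 0/0 form:
  lim(x→∞) ln(6x + 7) - ln(6x) = 0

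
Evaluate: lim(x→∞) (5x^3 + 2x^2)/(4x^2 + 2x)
This is an ∞/∞ indeterminate form.

Apply L'Hôpital's rule: differentiate numerator and denominator separately.
  f(x) = 5·x^3 + 2·x^2   ⇒   f'(x) = 15·x^2 + 4·x
  g(x) = 4·x^2 + 2·x   ⇒   g'(x) = 8·x + 2
  lim(x→∞) f'(x)/g'(x) = lim(x→∞) (15·x^2 + 4·x)/(8·x + 2)
  = ∞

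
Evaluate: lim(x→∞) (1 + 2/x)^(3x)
This is an exponential indeterminate form.

For exponential indeterminate forms, take the natural log:
  Let L = lim(x→∞) (1 + 2/x)^(3x)
  Then ln(L) = lim(x→∞) [exponent × ln(base)]
  Evaluate using L'Hôpital or standard limits, then exponentiate.
  L = e^(6)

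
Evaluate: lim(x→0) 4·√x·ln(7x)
This is a 0·∞ indeterminate form.

Rewrite 0·∞ as a quotient (0/0 or ∞/∞ form), then apply L'Hôpital's rule:
  lim(x→0) 4·√x·ln(7x) = 0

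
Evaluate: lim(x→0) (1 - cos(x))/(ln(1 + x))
This is a 0/0 indeterminate form.

Apply L'Hôpital's rule: differentiate numerator and denominator separately.
  f(x) = 1 - cos(x)   ⇒   f'(x) = sin(x)
  g(x) = ln(x + 1)   ⇒   g'(x) = 1/(x + 1)
  lim(x→0) f'(x)/g'(x) = lim(x→0) (sin(x))/(1/(x + 1))
  = 0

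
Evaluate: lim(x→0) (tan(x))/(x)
This is a 0/0 indeterminate form.

Apply L'Hôpital's rule: differentiate numerator and denominator separately.
  f(x) = tan(x)   ⇒   f'(x) = tan(x)^2 + 1
  g(x) = x   ⇒   g'(x) = 1
  lim(x→0) f'(x)/g'(x) = lim(x→0) (tan(x)^2 + 1)/(1)
  = 1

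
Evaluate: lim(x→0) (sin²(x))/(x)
This is a 0/0 indeterminate form.

Apply L'Hôpital's rule: differentiate numerator and denominator separately.
  f(x) = sin(x)^2   ⇒   f'(x) = 2·sin(x)·cos(x)
  g(x) = x   ⇒   g'(x) = 1
  lim(x→0) f'(x)/g'(x) = lim(x→0) (2·sin(x)·cos(x))/(1)
  = 0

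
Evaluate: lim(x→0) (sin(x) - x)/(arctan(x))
This is a 0/0 indeterminate form.

Apply L'Hôpital's rule: differentiate numerator and denominator separately.
  f(x) = -x + sin(x)   ⇒   f'(x) = cos(x) - 1
  g(x) = atan(x)   ⇒   g'(x) = 1/(x^2 + 1)
  lim(x→0) f'(x)/g'(x) = lim(x→0) (cos(x) - 1)/(1/(x^2 + 1))
  = 0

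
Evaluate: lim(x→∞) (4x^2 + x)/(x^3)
This is an ∞/∞ indeterminate form.

Apply L'Hôpital's rule: differentiate numerator and denominator separately.
  f(x) = 4·x^2 + x   ⇒   f'(x) = 8·x + 1
  g(x) = x^3   ⇒   g'(x) = 3·x^2
  lim(x→∞) f'(x)/g'(x) = lim(x→∞) (8·x + 1)/(3·x^2)
  = 0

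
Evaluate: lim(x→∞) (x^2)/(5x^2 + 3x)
This is an ∞/∞ indeterminate form.

Apply L'Hôpital's rule: differentiate numerator and denominator separately.
  f(x) = x^2   ⇒   f'(x) = 2·x
  g(x) = 5·x^2 + 3·x   ⇒   g'(x) = 10·x + 3
  lim(x→∞) f'(x)/g'(x) = lim(x→∞) (2·x)/(10·x + 3)
  = 1/5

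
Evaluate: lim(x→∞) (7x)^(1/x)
This is an exponential indeterminate form.

For exponential indeterminate forms, take the natural log:
  Let L = lim(x→∞) (7x)^(1/x)
  Then ln(L) = lim(x→∞) [exponent × ln(base)]
  Evaluate using L'Hôpital or standard limits, then exponentiate.
  L = 1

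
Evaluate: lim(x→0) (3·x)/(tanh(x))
This is a 0/0 indeterminate form.

Apply L'Hôpital's rule: differentiate numerator and denominator separately.
  f(x) = 3·x   ⇒   f'(x) = 3
  g(x) = tanh(x)   ⇒   g'(x) = 1 - tanh(x)^2
  lim(x→0) f'(x)/g'(x) = lim(x→0) (3)/(1 - tanh(x)^2)
  = 3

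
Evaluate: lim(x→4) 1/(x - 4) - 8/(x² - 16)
This is an ∞-∞ indeterminate form.

Combine fractions or rationalize to convert ∞-∞ to 0/0 form:
  lim(x→4) 1/(x - 4) - 8/(x² - 16) = 1/8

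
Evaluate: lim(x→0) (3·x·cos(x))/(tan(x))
This is a 0/0 indeterminate form.

Apply L'Hôpital's rule: differentiate numerator and denominator separately.
  f(x) = 3·x·cos(x)   ⇒   f'(x) = -3·x·sin(x) + 3·cos(x)
  g(x) = tan(x)   ⇒   g'(x) = tan(x)^2 + 1
  lim(x→0) f'(x)/g'(x) = lim(x→0) (-3·x·sin(x) + 3·cos(x))/(tan(x)^2 + 1)
  = 3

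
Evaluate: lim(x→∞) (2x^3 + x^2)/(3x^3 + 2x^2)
This is an ∞/∞ indeterminate form.

Apply L'Hôpital's rule: differentiate numerator and denominator separately.
  f(x) = 2·x^3 + x^2   ⇒   f'(x) = 6·x^2 + 2·x
  g(x) = 3·x^3 + 2·x^2   ⇒   g'(x) = 9·x^2 + 4·x
  lim(x→∞) f'(x)/g'(x) = lim(x→∞) (6·x^2 + 2·x)/(9·x^2 + 4·x)
  = 2/3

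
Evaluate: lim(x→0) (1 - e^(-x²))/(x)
This is a 0/0 indeterminate form.

Apply L'Hôpital's rule: differentiate numerator and denominator separately.
  f(x) = 1 - e^(-x^2)   ⇒   f'(x) = 2·x·e^(-x^2)
  g(x) = x   ⇒   g'(x) = 1
  lim(x→0) f'(x)/g'(x) = lim(x→0) (2·x·e^(-x^2))/(1)
  = 0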